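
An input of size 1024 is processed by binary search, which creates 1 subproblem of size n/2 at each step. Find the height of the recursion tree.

For divide and conquer with division factor 2:

Problem sizes at each level:
Level 0: 1024
Level 1: 512
Level 2: 256
Level 3: 128
Level 4: 64
Level 5: 32
Level 6: 16
Level 7: 8
Level 8: 4
Level 9: 2
Level 10: 1

The root is level 0 and the size-1 base case is level 10 (the tree spans levels 0 through 10, i.e. 11 levels counting the root), so the depth is the number of divisions: log_2(1024) = 10

The recursion tree depth is log_2(1024) = 10. At each level, the problem size is divided by 2, so it takes 10 divisions to reduce to a base case of size 1. The algorithm makes 1 recursive call at each level.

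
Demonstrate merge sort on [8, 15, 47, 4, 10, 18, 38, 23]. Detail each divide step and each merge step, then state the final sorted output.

Merge sort trace:

Split: [8, 15, 47, 4, 10, 18, 38, 23] -> [8, 15, 47, 4] and [10, 18, 38, 23]
  Split: [8, 15, 47, 4] -> [8, 15] and [47, 4]
    Split: [8, 15] -> [8] and [15]
    Merge: [8] + [15] -> [8, 15]
    Split: [47, 4] -> [47] and [4]
    Merge: [47] + [4] -> [4, 47]
  Merge: [8, 15] + [4, 47] -> [4, 8, 15, 47]
  Split: [10, 18, 38, 23] -> [10, 18] and [38, 23]
    Split: [10, 18] -> [10] and [18]
    Merge: [10] + [18] -> [10, 18]
    Split: [38, 23] -> [38] and [23]
    Merge: [38] + [23] -> [23, 38]
  Merge: [10, 18] + [23, 38] -> [10, 18, 23, 38]
Merge: [4, 8, 15, 47] + [10, 18, 23, 38] -> [4, 8, 10, 15, 18, 23, 38, 47]

Final sorted array: [4, 8, 10, 15, 18, 23, 38, 47]

The merge sort proceeds by recursively splitting the array and merging sorted halves.
After all merges, the sorted array is [4, 8, 10, 15, 18, 23, 38, 47].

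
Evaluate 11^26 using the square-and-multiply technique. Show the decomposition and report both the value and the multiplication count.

Computing 11^26 by squaring (build up from 11^1; each line after the first costs one multiplication):

11^1 = 11
11^2 = (11^1)^2 = 11^2 = 121
11^3 = 11 * 11^2 = 11 * 121 = 1331
11^6 = (11^3)^2 = 1331^2 = 1771561
11^12 = (11^6)^2 = 1771561^2 = 3138428376721
11^13 = 11 * 11^12 = 11 * 3138428376721 = 34522712143931
11^26 = (11^13)^2 = 34522712143931^2 = 1191817653772720942460132761

Result: 1191817653772720942460132761
Multiplications needed: 6 (6 lines after 11^1)

11^26 = 1191817653772720942460132761. Using exponentiation by squaring, this requires 6 multiplications. The key idea: if the exponent is even, square the half-power; if odd, multiply by the base once.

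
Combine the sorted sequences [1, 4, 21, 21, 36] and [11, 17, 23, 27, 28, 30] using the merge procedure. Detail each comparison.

Merging process:

Compare 1 vs 11: take 1 from left. Merged: [1]
Compare 4 vs 11: take 4 from left. Merged: [1, 4]
Compare 21 vs 11: take 11 from right. Merged: [1, 4, 11]
Compare 21 vs 17: take 17 from right. Merged: [1, 4, 11, 17]
Compare 21 vs 23: take 21 from left. Merged: [1, 4, 11, 17, 21]
Compare 21 vs 23: take 21 from left. Merged: [1, 4, 11, 17, 21, 21]
Compare 36 vs 23: take 23 from right. Merged: [1, 4, 11, 17, 21, 21, 23]
Compare 36 vs 27: take 27 from right. Merged: [1, 4, 11, 17, 21, 21, 23, 27]
Compare 36 vs 28: take 28 from right. Merged: [1, 4, 11, 17, 21, 21, 23, 27, 28]
Compare 36 vs 30: take 30 from right. Merged: [1, 4, 11, 17, 21, 21, 23, 27, 28, 30]
Append remaining from left: [36]. Merged: [1, 4, 11, 17, 21, 21, 23, 27, 28, 30, 36]

Final merged array: [1, 4, 11, 17, 21, 21, 23, 27, 28, 30, 36]
Total comparisons: 10

The merged array is [1, 4, 11, 17, 21, 21, 23, 27, 28, 30, 36], requiring 10 comparisons. The merge step runs in O(n) time where n is the total number of elements.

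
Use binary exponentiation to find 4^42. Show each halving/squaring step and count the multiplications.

Computing 4^42 by squaring (build up from 4^1; each line after the first costs one multiplication):

4^1 = 4
4^2 = (4^1)^2 = 4^2 = 16
4^4 = (4^2)^2 = 16^2 = 256
4^5 = 4 * 4^4 = 4 * 256 = 1024
4^10 = (4^5)^2 = 1024^2 = 1048576
4^20 = (4^10)^2 = 1048576^2 = 1099511627776
4^21 = 4 * 4^20 = 4 * 1099511627776 = 4398046511104
4^42 = (4^21)^2 = 4398046511104^2 = 19342813113834066795298816

Result: 19342813113834066795298816
Multiplications needed: 7 (7 lines after 4^1)

4^42 = 19342813113834066795298816. Using exponentiation by squaring, this requires 7 multiplications. The key idea: if the exponent is even, square the half-power; if odd, multiply by the base once.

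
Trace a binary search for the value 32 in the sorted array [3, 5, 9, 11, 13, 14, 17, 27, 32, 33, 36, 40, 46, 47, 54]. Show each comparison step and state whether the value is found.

Binary search for 32 in [3, 5, 9, 11, 13, 14, 17, 27, 32, 33, 36, 40, 46, 47, 54]:

lo=0, hi=14, mid=7, arr[mid]=27 -> 27 < 32, search right half
lo=8, hi=14, mid=11, arr[mid]=40 -> 40 > 32, search left half
lo=8, hi=10, mid=9, arr[mid]=33 -> 33 > 32, search left half
lo=8, hi=8, mid=8, arr[mid]=32 -> Found target at index 8!

Binary search finds 32 at index 8 after 4 comparisons. The search repeatedly halves the search space by comparing with the middle element.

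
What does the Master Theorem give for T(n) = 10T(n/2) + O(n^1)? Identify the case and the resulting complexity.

Master Theorem for T(n) = 10T(n/2) + O(n^1):

a = 10, b = 2, c = 1
log_b(a) = log_2(10) = 3.3219

Case 1: c = 1 < log_2(10) = 3.3219
T(n) = O(n^(log_2 10))

For T(n) = 10T(n/2) + O(n^1): log_2(10) = 3.3219. This is Case 1 of the Master Theorem (c < log_b(a), work dominated by leaves), giving O(n^(log_2 10)).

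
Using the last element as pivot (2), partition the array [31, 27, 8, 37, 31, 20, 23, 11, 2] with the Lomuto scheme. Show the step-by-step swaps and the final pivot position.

Lomuto partition with pivot = 2:

Initial array: [31, 27, 8, 37, 31, 20, 23, 11, 2]

arr[0]=31 > 2: no swap
arr[1]=27 > 2: no swap
arr[2]=8 > 2: no swap
arr[3]=37 > 2: no swap
arr[4]=31 > 2: no swap
arr[5]=20 > 2: no swap
arr[6]=23 > 2: no swap
arr[7]=11 > 2: no swap

Place pivot at position 0: [2, 27, 8, 37, 31, 20, 23, 11, 31]
Pivot position: 0

After partitioning with pivot 2, the array becomes [2, 27, 8, 37, 31, 20, 23, 11, 31]. The pivot is placed at index 0. All elements to the left of the pivot are <= 2, and all elements to the right are > 2.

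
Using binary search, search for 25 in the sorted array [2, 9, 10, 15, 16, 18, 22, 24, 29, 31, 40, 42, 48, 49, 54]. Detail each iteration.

Binary search for 25 in [2, 9, 10, 15, 16, 18, 22, 24, 29, 31, 40, 42, 48, 49, 54]:

lo=0, hi=14, mid=7, arr[mid]=24 -> 24 < 25, search right half
lo=8, hi=14, mid=11, arr[mid]=42 -> 42 > 25, search left half
lo=8, hi=10, mid=9, arr[mid]=31 -> 31 > 25, search left half
lo=8, hi=8, mid=8, arr[mid]=29 -> 29 > 25, search left half
lo=8 > hi=7, target 25 not found

Binary search determines that 25 is not in the array after 4 comparisons. The search space was exhausted without finding the target.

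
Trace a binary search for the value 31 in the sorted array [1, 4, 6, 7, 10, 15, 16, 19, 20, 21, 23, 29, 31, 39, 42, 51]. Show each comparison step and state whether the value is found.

Binary search for 31 in [1, 4, 6, 7, 10, 15, 16, 19, 20, 21, 23, 29, 31, 39, 42, 51]:

lo=0, hi=15, mid=7, arr[mid]=19 -> 19 < 31, search right half
lo=8, hi=15, mid=11, arr[mid]=29 -> 29 < 31, search right half
lo=12, hi=15, mid=13, arr[mid]=39 -> 39 > 31, search left half
lo=12, hi=12, mid=12, arr[mid]=31 -> Found target at index 12!

Binary search finds 31 at index 12 after 4 comparisons. The search repeatedly halves the search space by comparing with the middle element.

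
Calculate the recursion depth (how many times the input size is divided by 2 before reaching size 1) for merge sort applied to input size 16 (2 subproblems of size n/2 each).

For divide and conquer with division factor 2:

Problem sizes at each level:
Level 0: 16
Level 1: 8
Level 2: 4
Level 3: 2
Level 4: 1

The root is level 0 and the size-1 base case is level 4 (the tree spans levels 0 through 4, i.e. 5 levels counting the root), so the depth is the number of divisions: log_2(16) = 4

The recursion tree depth is log_2(16) = 4. At each level, the problem size is divided by 2, so it takes 4 divisions to reduce to a base case of size 1. The algorithm makes 2 recursive calls at each level.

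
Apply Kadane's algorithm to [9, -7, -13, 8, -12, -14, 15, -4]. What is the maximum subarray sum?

Using Kadane's algorithm on [9, -7, -13, 8, -12, -14, 15, -4]:

Scanning through the array:
Position 1 (value -7): max_ending_here = 2, max_so_far = 9
Position 2 (value -13): max_ending_here = -11, max_so_far = 9
Position 3 (value 8): max_ending_here = 8, max_so_far = 9
Position 4 (value -12): max_ending_here = -4, max_so_far = 9
Position 5 (value -14): max_ending_here = -14, max_so_far = 9
Position 6 (value 15): max_ending_here = 15, max_so_far = 15
Position 7 (value -4): max_ending_here = 11, max_so_far = 15

Maximum subarray: [15]
Maximum sum: 15

The maximum subarray is [15] with sum 15. This subarray runs from index 6 to index 6.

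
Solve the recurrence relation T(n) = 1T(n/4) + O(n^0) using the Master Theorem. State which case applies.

Master Theorem for T(n) = 1T(n/4) + O(n^0):

a = 1, b = 4, c = 0
log_b(a) = log_4(1) = 0.0000

Case 2: c = 0 = log_4(1) = 0.0000
T(n) = O(n^0 log n) = O(log n)

For T(n) = 1T(n/4) + O(n^0): log_4(1) = 0.0000. This is Case 2 of the Master Theorem (c = log_b(a), equal work at all levels), giving O(log n).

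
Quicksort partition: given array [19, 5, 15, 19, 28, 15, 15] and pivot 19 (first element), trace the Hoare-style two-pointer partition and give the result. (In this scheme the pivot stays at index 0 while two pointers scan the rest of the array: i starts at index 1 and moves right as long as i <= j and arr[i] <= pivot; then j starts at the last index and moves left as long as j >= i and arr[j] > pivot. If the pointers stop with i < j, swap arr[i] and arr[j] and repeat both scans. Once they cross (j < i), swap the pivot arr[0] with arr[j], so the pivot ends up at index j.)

Hoare-style two-pointer partition with pivot = 19:

Initial array: [19, 5, 15, 19, 28, 15, 15]

Pointers start at i = 1, j = 6.
i stops at index 4 (arr[4]=28 > 19), j stops at index 6 (arr[6]=15 <= 19): swap arr[4] and arr[6], array becomes [19, 5, 15, 19, 15, 15, 28]
i ends at 6, j ends at 5: the pointers have crossed (j < i), so scanning stops.

Swap pivot arr[0] with arr[5] to place pivot at position 5: [15, 5, 15, 19, 15, 19, 28]
Pivot position: 5

After partitioning with pivot 19, the array becomes [15, 5, 15, 19, 15, 19, 28]. The pivot is placed at index 5. All elements to the left of the pivot are <= 19, and all elements to the right are > 19.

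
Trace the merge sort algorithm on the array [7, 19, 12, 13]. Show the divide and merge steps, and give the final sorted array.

Merge sort trace:

Split: [7, 19, 12, 13] -> [7, 19] and [12, 13]
  Split: [7, 19] -> [7] and [19]
  Merge: [7] + [19] -> [7, 19]
  Split: [12, 13] -> [12] and [13]
  Merge: [12] + [13] -> [12, 13]
Merge: [7, 19] + [12, 13] -> [7, 12, 13, 19]

Final sorted array: [7, 12, 13, 19]

The merge sort proceeds by recursively splitting the array and merging sorted halves.
After all merges, the sorted array is [7, 12, 13, 19].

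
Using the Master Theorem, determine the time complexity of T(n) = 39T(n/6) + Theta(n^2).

Master Theorem for T(n) = 39T(n/6) + O(n^2):

a = 39, b = 6, c = 2
log_b(a) = log_6(39) = 2.0447

Case 1: c = 2 < log_6(39) = 2.0447
T(n) = O(n^(log_6 39))

For T(n) = 39T(n/6) + O(n^2): log_6(39) = 2.0447. This is Case 1 of the Master Theorem (c < log_b(a), work dominated by leaves), giving O(n^(log_6 39)).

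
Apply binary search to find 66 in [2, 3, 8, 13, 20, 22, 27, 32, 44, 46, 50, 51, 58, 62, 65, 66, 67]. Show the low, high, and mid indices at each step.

Binary search for 66 in [2, 3, 8, 13, 20, 22, 27, 32, 44, 46, 50, 51, 58, 62, 65, 66, 67]:

lo=0, hi=16, mid=8, arr[mid]=44 -> 44 < 66, search right half
lo=9, hi=16, mid=12, arr[mid]=58 -> 58 < 66, search right half
lo=13, hi=16, mid=14, arr[mid]=65 -> 65 < 66, search right half
lo=15, hi=16, mid=15, arr[mid]=66 -> Found target at index 15!

Binary search finds 66 at index 15 after 4 comparisons. The search repeatedly halves the search space by comparing with the middle element.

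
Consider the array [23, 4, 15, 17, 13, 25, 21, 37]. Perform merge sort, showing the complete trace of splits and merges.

Merge sort trace:

Split: [23, 4, 15, 17, 13, 25, 21, 37] -> [23, 4, 15, 17] and [13, 25, 21, 37]
  Split: [23, 4, 15, 17] -> [23, 4] and [15, 17]
    Split: [23, 4] -> [23] and [4]
    Merge: [23] + [4] -> [4, 23]
    Split: [15, 17] -> [15] and [17]
    Merge: [15] + [17] -> [15, 17]
  Merge: [4, 23] + [15, 17] -> [4, 15, 17, 23]
  Split: [13, 25, 21, 37] -> [13, 25] and [21, 37]
    Split: [13, 25] -> [13] and [25]
    Merge: [13] + [25] -> [13, 25]
    Split: [21, 37] -> [21] and [37]
    Merge: [21] + [37] -> [21, 37]
  Merge: [13, 25] + [21, 37] -> [13, 21, 25, 37]
Merge: [4, 15, 17, 23] + [13, 21, 25, 37] -> [4, 13, 15, 17, 21, 23, 25, 37]

Final sorted array: [4, 13, 15, 17, 21, 23, 25, 37]

The merge sort proceeds by recursively splitting the array and merging sorted halves.
After all merges, the sorted array is [4, 13, 15, 17, 21, 23, 25, 37].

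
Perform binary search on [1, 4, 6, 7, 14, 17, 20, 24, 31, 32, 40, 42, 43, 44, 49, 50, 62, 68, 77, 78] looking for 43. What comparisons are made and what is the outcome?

Binary search for 43 in [1, 4, 6, 7, 14, 17, 20, 24, 31, 32, 40, 42, 43, 44, 49, 50, 62, 68, 77, 78]:

lo=0, hi=19, mid=9, arr[mid]=32 -> 32 < 43, search right half
lo=10, hi=19, mid=14, arr[mid]=49 -> 49 > 43, search left half
lo=10, hi=13, mid=11, arr[mid]=42 -> 42 < 43, search right half
lo=12, hi=13, mid=12, arr[mid]=43 -> Found target at index 12!

Binary search finds 43 at index 12 after 4 comparisons. The search repeatedly halves the search space by comparing with the middle element.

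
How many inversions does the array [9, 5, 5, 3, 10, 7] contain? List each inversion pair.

Finding inversions in [9, 5, 5, 3, 10, 7]:

(0, 1): arr[0]=9 > arr[1]=5
(0, 2): arr[0]=9 > arr[2]=5
(0, 3): arr[0]=9 > arr[3]=3
(0, 5): arr[0]=9 > arr[5]=7
(1, 3): arr[1]=5 > arr[3]=3
(2, 3): arr[2]=5 > arr[3]=3
(4, 5): arr[4]=10 > arr[5]=7

Total inversions: 7

The array has 7 inversion(s): (0,1), (0,2), (0,3), (0,5), (1,3), (2,3), (4,5). Each pair (i,j) satisfies i < j and arr[i] > arr[j].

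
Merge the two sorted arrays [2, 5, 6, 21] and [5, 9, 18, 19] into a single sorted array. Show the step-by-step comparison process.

Merging process:

Compare 2 vs 5: take 2 from left. Merged: [2]
Compare 5 vs 5: take 5 from left. Merged: [2, 5]
Compare 6 vs 5: take 5 from right. Merged: [2, 5, 5]
Compare 6 vs 9: take 6 from left. Merged: [2, 5, 5, 6]
Compare 21 vs 9: take 9 from right. Merged: [2, 5, 5, 6, 9]
Compare 21 vs 18: take 18 from right. Merged: [2, 5, 5, 6, 9, 18]
Compare 21 vs 19: take 19 from right. Merged: [2, 5, 5, 6, 9, 18, 19]
Append remaining from left: [21]. Merged: [2, 5, 5, 6, 9, 18, 19, 21]

Final merged array: [2, 5, 5, 6, 9, 18, 19, 21]
Total comparisons: 7

The merged array is [2, 5, 5, 6, 9, 18, 19, 21], requiring 7 comparisons. The merge step runs in O(n) time where n is the total number of elements.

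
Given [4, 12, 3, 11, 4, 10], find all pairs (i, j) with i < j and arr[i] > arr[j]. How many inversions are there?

Finding inversions in [4, 12, 3, 11, 4, 10]:

(0, 2): arr[0]=4 > arr[2]=3
(1, 2): arr[1]=12 > arr[2]=3
(1, 3): arr[1]=12 > arr[3]=11
(1, 4): arr[1]=12 > arr[4]=4
(1, 5): arr[1]=12 > arr[5]=10
(3, 4): arr[3]=11 > arr[4]=4
(3, 5): arr[3]=11 > arr[5]=10

Total inversions: 7

The array has 7 inversion(s): (0,2), (1,2), (1,3), (1,4), (1,5), (3,4), (3,5). Each pair (i,j) satisfies i < j and arr[i] > arr[j].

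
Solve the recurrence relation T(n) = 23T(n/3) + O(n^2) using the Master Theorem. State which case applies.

Master Theorem for T(n) = 23T(n/3) + O(n^2):

a = 23, b = 3, c = 2
log_b(a) = log_3(23) = 2.8540

Case 1: c = 2 < log_3(23) = 2.8540
T(n) = O(n^(log_3 23))

For T(n) = 23T(n/3) + O(n^2): log_3(23) = 2.8540. This is Case 1 of the Master Theorem (c < log_b(a), work dominated by leaves), giving O(n^(log_3 23)).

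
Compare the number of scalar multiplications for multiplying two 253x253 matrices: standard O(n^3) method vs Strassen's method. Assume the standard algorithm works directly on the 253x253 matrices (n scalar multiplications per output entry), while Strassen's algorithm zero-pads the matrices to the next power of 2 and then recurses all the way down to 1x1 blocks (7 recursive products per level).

Matrix multiplication for 253x253 matrices:

Strassen's algorithm requires power-of-2 dimensions. Pad 253x253 to 256x256 (next power of 2).

Standard algorithm: 253^3 = 16194277 multiplications
Strassen's algorithm: 7^(log2(256)) = 7^8 = 5764801 multiplications
Savings: 16194277 - 5764801 = 10429476 multiplications

Standard: 16194277 multiplications (253^3). Strassen: 5764801 multiplications (7^8, after padding to 256x256). Strassen reduces 8 recursive multiplications to 7 at each level.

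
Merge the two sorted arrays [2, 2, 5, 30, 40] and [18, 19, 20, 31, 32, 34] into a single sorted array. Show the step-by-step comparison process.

Merging process:

Compare 2 vs 18: take 2 from left. Merged: [2]
Compare 2 vs 18: take 2 from left. Merged: [2, 2]
Compare 5 vs 18: take 5 from left. Merged: [2, 2, 5]
Compare 30 vs 18: take 18 from right. Merged: [2, 2, 5, 18]
Compare 30 vs 19: take 19 from right. Merged: [2, 2, 5, 18, 19]
Compare 30 vs 20: take 20 from right. Merged: [2, 2, 5, 18, 19, 20]
Compare 30 vs 31: take 30 from left. Merged: [2, 2, 5, 18, 19, 20, 30]
Compare 40 vs 31: take 31 from right. Merged: [2, 2, 5, 18, 19, 20, 30, 31]
Compare 40 vs 32: take 32 from right. Merged: [2, 2, 5, 18, 19, 20, 30, 31, 32]
Compare 40 vs 34: take 34 from right. Merged: [2, 2, 5, 18, 19, 20, 30, 31, 32, 34]
Append remaining from left: [40]. Merged: [2, 2, 5, 18, 19, 20, 30, 31, 32, 34, 40]

Final merged array: [2, 2, 5, 18, 19, 20, 30, 31, 32, 34, 40]
Total comparisons: 10

The merged array is [2, 2, 5, 18, 19, 20, 30, 31, 32, 34, 40], requiring 10 comparisons. The merge step runs in O(n) time where n is the total number of elements.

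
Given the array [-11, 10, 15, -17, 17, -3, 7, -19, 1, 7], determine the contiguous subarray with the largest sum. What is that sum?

Using Kadane's algorithm on [-11, 10, 15, -17, 17, -3, 7, -19, 1, 7]:

Scanning through the array:
Position 1 (value 10): max_ending_here = 10, max_so_far = 10
Position 2 (value 15): max_ending_here = 25, max_so_far = 25
Position 3 (value -17): max_ending_here = 8, max_so_far = 25
Position 4 (value 17): max_ending_here = 25, max_so_far = 25
Position 5 (value -3): max_ending_here = 22, max_so_far = 25
Position 6 (value 7): max_ending_here = 29, max_so_far = 29
Position 7 (value -19): max_ending_here = 10, max_so_far = 29
Position 8 (value 1): max_ending_here = 11, max_so_far = 29
Position 9 (value 7): max_ending_here = 18, max_so_far = 29

Maximum subarray: [10, 15, -17, 17, -3, 7]
Maximum sum: 29

The maximum subarray is [10, 15, -17, 17, -3, 7] with sum 29. This subarray runs from index 1 to index 6.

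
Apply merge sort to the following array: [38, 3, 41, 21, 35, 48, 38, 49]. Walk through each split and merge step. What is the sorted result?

Merge sort trace:

Split: [38, 3, 41, 21, 35, 48, 38, 49] -> [38, 3, 41, 21] and [35, 48, 38, 49]
  Split: [38, 3, 41, 21] -> [38, 3] and [41, 21]
    Split: [38, 3] -> [38] and [3]
    Merge: [38] + [3] -> [3, 38]
    Split: [41, 21] -> [41] and [21]
    Merge: [41] + [21] -> [21, 41]
  Merge: [3, 38] + [21, 41] -> [3, 21, 38, 41]
  Split: [35, 48, 38, 49] -> [35, 48] and [38, 49]
    Split: [35, 48] -> [35] and [48]
    Merge: [35] + [48] -> [35, 48]
    Split: [38, 49] -> [38] and [49]
    Merge: [38] + [49] -> [38, 49]
  Merge: [35, 48] + [38, 49] -> [35, 38, 48, 49]
Merge: [3, 21, 38, 41] + [35, 38, 48, 49] -> [3, 21, 35, 38, 38, 41, 48, 49]

Final sorted array: [3, 21, 35, 38, 38, 41, 48, 49]

The merge sort proceeds by recursively splitting the array and merging sorted halves.
After all merges, the sorted array is [3, 21, 35, 38, 38, 41, 48, 49].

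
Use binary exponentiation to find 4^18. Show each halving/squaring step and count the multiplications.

Computing 4^18 by squaring (build up from 4^1; each line after the first costs one multiplication):

4^1 = 4
4^2 = (4^1)^2 = 4^2 = 16
4^4 = (4^2)^2 = 16^2 = 256
4^8 = (4^4)^2 = 256^2 = 65536
4^9 = 4 * 4^8 = 4 * 65536 = 262144
4^18 = (4^9)^2 = 262144^2 = 68719476736

Result: 68719476736
Multiplications needed: 5 (5 lines after 4^1)

4^18 = 68719476736. Using exponentiation by squaring, this requires 5 multiplications. The key idea: if the exponent is even, square the half-power; if odd, multiply by the base once.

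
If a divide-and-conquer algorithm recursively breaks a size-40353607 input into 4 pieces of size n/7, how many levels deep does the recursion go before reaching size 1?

For divide and conquer with division factor 7:

Problem sizes at each level:
Level 0: 40353607
Level 1: 5764801
Level 2: 823543
Level 3: 117649
Level 4: 16807
Level 5: 2401
Level 6: 343
Level 7: 49
Level 8: 7
Level 9: 1

The root is level 0 and the size-1 base case is level 9 (the tree spans levels 0 through 9, i.e. 10 levels counting the root), so the depth is the number of divisions: log_7(40353607) = 9

The recursion tree depth is log_7(40353607) = 9. At each level, the problem size is divided by 7, so it takes 9 divisions to reduce to a base case of size 1. The algorithm makes 4 recursive calls at each level.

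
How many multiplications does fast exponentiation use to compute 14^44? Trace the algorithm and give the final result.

Computing 14^44 by squaring (build up from 14^1; each line after the first costs one multiplication):

14^1 = 14
14^2 = (14^1)^2 = 14^2 = 196
14^4 = (14^2)^2 = 196^2 = 38416
14^5 = 14 * 14^4 = 14 * 38416 = 537824
14^10 = (14^5)^2 = 537824^2 = 289254654976
14^11 = 14 * 14^10 = 14 * 289254654976 = 4049565169664
14^22 = (14^11)^2 = 4049565169664^2 = 16398978063355821105872896
14^44 = (14^22)^2 = 16398978063355821105872896^2 = 268926481522425436988250652599945506664302107426816

Result: 268926481522425436988250652599945506664302107426816
Multiplications needed: 7 (7 lines after 14^1)

14^44 = 268926481522425436988250652599945506664302107426816. Using exponentiation by squaring, this requires 7 multiplications. The key idea: if the exponent is even, square the half-power; if odd, multiply by the base once.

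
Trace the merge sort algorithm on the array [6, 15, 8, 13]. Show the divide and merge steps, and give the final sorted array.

Merge sort trace:

Split: [6, 15, 8, 13] -> [6, 15] and [8, 13]
  Split: [6, 15] -> [6] and [15]
  Merge: [6] + [15] -> [6, 15]
  Split: [8, 13] -> [8] and [13]
  Merge: [8] + [13] -> [8, 13]
Merge: [6, 15] + [8, 13] -> [6, 8, 13, 15]

Final sorted array: [6, 8, 13, 15]

The merge sort proceeds by recursively splitting the array and merging sorted halves.
After all merges, the sorted array is [6, 8, 13, 15].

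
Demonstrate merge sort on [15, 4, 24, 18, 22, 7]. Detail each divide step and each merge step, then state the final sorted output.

Merge sort trace:

Split: [15, 4, 24, 18, 22, 7] -> [15, 4, 24] and [18, 22, 7]
  Split: [15, 4, 24] -> [15] and [4, 24]
    Split: [4, 24] -> [4] and [24]
    Merge: [4] + [24] -> [4, 24]
  Merge: [15] + [4, 24] -> [4, 15, 24]
  Split: [18, 22, 7] -> [18] and [22, 7]
    Split: [22, 7] -> [22] and [7]
    Merge: [22] + [7] -> [7, 22]
  Merge: [18] + [7, 22] -> [7, 18, 22]
Merge: [4, 15, 24] + [7, 18, 22] -> [4, 7, 15, 18, 22, 24]

Final sorted array: [4, 7, 15, 18, 22, 24]

The merge sort proceeds by recursively splitting the array and merging sorted halves.
After all merges, the sorted array is [4, 7, 15, 18, 22, 24].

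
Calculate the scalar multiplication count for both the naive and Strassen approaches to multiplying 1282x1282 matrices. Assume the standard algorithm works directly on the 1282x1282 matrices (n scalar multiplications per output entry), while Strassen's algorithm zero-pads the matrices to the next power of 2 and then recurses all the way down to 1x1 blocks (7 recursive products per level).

Matrix multiplication for 1282x1282 matrices:

Strassen's algorithm requires power-of-2 dimensions. Pad 1282x1282 to 2048x2048 (next power of 2).

Standard algorithm: 1282^3 = 2106997768 multiplications
Strassen's algorithm: 7^(log2(2048)) = 7^11 = 1977326743 multiplications
Savings: 2106997768 - 1977326743 = 129671025 multiplications

Standard: 2106997768 multiplications (1282^3). Strassen: 1977326743 multiplications (7^11, after padding to 2048x2048). Strassen reduces 8 recursive multiplications to 7 at each level.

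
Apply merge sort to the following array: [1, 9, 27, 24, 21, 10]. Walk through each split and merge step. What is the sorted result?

Merge sort trace:

Split: [1, 9, 27, 24, 21, 10] -> [1, 9, 27] and [24, 21, 10]
  Split: [1, 9, 27] -> [1] and [9, 27]
    Split: [9, 27] -> [9] and [27]
    Merge: [9] + [27] -> [9, 27]
  Merge: [1] + [9, 27] -> [1, 9, 27]
  Split: [24, 21, 10] -> [24] and [21, 10]
    Split: [21, 10] -> [21] and [10]
    Merge: [21] + [10] -> [10, 21]
  Merge: [24] + [10, 21] -> [10, 21, 24]
Merge: [1, 9, 27] + [10, 21, 24] -> [1, 9, 10, 21, 24, 27]

Final sorted array: [1, 9, 10, 21, 24, 27]

The merge sort proceeds by recursively splitting the array and merging sorted halves.
After all merges, the sorted array is [1, 9, 10, 21, 24, 27].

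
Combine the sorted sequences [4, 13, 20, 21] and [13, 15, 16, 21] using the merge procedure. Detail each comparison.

Merging process:

Compare 4 vs 13: take 4 from left. Merged: [4]
Compare 13 vs 13: take 13 from left. Merged: [4, 13]
Compare 20 vs 13: take 13 from right. Merged: [4, 13, 13]
Compare 20 vs 15: take 15 from right. Merged: [4, 13, 13, 15]
Compare 20 vs 16: take 16 from right. Merged: [4, 13, 13, 15, 16]
Compare 20 vs 21: take 20 from left. Merged: [4, 13, 13, 15, 16, 20]
Compare 21 vs 21: take 21 from left. Merged: [4, 13, 13, 15, 16, 20, 21]
Append remaining from right: [21]. Merged: [4, 13, 13, 15, 16, 20, 21, 21]

Final merged array: [4, 13, 13, 15, 16, 20, 21, 21]
Total comparisons: 7

The merged array is [4, 13, 13, 15, 16, 20, 21, 21], requiring 7 comparisons. The merge step runs in O(n) time where n is the total number of elements.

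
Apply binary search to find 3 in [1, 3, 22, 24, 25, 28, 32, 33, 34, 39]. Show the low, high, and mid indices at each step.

Binary search for 3 in [1, 3, 22, 24, 25, 28, 32, 33, 34, 39]:

lo=0, hi=9, mid=4, arr[mid]=25 -> 25 > 3, search left half
lo=0, hi=3, mid=1, arr[mid]=3 -> Found target at index 1!

Binary search finds 3 at index 1 after 2 comparisons. The search repeatedly halves the search space by comparing with the middle element.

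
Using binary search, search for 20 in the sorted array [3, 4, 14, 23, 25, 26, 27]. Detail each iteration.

Binary search for 20 in [3, 4, 14, 23, 25, 26, 27]:

lo=0, hi=6, mid=3, arr[mid]=23 -> 23 > 20, search left half
lo=0, hi=2, mid=1, arr[mid]=4 -> 4 < 20, search right half
lo=2, hi=2, mid=2, arr[mid]=14 -> 14 < 20, search right half
lo=3 > hi=2, target 20 not found

Binary search determines that 20 is not in the array after 3 comparisons. The search space was exhausted without finding the target.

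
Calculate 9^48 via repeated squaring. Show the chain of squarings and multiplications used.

Computing 9^48 by squaring (build up from 9^1; each line after the first costs one multiplication):

9^1 = 9
9^2 = (9^1)^2 = 9^2 = 81
9^3 = 9 * 9^2 = 9 * 81 = 729
9^6 = (9^3)^2 = 729^2 = 531441
9^12 = (9^6)^2 = 531441^2 = 282429536481
9^24 = (9^12)^2 = 282429536481^2 = 79766443076872509863361
9^48 = (9^24)^2 = 79766443076872509863361^2 = 6362685441135942358474828762538534230890216321

Result: 6362685441135942358474828762538534230890216321
Multiplications needed: 6 (6 lines after 9^1)

9^48 = 6362685441135942358474828762538534230890216321. Using exponentiation by squaring, this requires 6 multiplications. The key idea: if the exponent is even, square the half-power; if odd, multiply by the base once.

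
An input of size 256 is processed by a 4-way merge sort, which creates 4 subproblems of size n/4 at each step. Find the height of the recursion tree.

For divide and conquer with division factor 4:

Problem sizes at each level:
Level 0: 256
Level 1: 64
Level 2: 16
Level 3: 4
Level 4: 1

The root is level 0 and the size-1 base case is level 4 (the tree spans levels 0 through 4, i.e. 5 levels counting the root), so the depth is the number of divisions: log_4(256) = 4

The recursion tree depth is log_4(256) = 4. At each level, the problem size is divided by 4, so it takes 4 divisions to reduce to a base case of size 1. The algorithm makes 4 recursive calls at each level.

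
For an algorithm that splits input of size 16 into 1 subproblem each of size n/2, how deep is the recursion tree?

For divide and conquer with division factor 2:

Problem sizes at each level:
Level 0: 16
Level 1: 8
Level 2: 4
Level 3: 2
Level 4: 1

The root is level 0 and the size-1 base case is level 4 (the tree spans levels 0 through 4, i.e. 5 levels counting the root), so the depth is the number of divisions: log_2(16) = 4

The recursion tree depth is log_2(16) = 4. At each level, the problem size is divided by 2, so it takes 4 divisions to reduce to a base case of size 1. The algorithm makes 1 recursive call at each level.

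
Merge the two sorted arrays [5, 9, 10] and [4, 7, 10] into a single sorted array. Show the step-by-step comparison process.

Merging process:

Compare 5 vs 4: take 4 from right. Merged: [4]
Compare 5 vs 7: take 5 from left. Merged: [4, 5]
Compare 9 vs 7: take 7 from right. Merged: [4, 5, 7]
Compare 9 vs 10: take 9 from left. Merged: [4, 5, 7, 9]
Compare 10 vs 10: take 10 from left. Merged: [4, 5, 7, 9, 10]
Append remaining from right: [10]. Merged: [4, 5, 7, 9, 10, 10]

Final merged array: [4, 5, 7, 9, 10, 10]
Total comparisons: 5

The merged array is [4, 5, 7, 9, 10, 10], requiring 5 comparisons. The merge step runs in O(n) time where n is the total number of elements.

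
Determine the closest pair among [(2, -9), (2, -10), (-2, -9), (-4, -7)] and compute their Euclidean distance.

Computing all pairwise distances among 4 points:

d((2, -9), (2, -10)) = 1.0 <-- minimum
d((2, -9), (-2, -9)) = 4.0
d((2, -9), (-4, -7)) = 6.3246
d((2, -10), (-2, -9)) = 4.1231
d((2, -10), (-4, -7)) = 6.7082
d((-2, -9), (-4, -7)) = 2.8284

Closest pair: (2, -9) and (2, -10) with distance 1.0

The closest pair is (2, -9) and (2, -10) with Euclidean distance 1.0. For 4 points, brute-force pairwise comparison is shown above. For large n, the divide-and-conquer algorithm (sort by x, recurse on halves, check the dividing strip) achieves O(n log n).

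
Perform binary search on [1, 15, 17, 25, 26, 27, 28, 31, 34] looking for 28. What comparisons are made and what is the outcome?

Binary search for 28 in [1, 15, 17, 25, 26, 27, 28, 31, 34]:

lo=0, hi=8, mid=4, arr[mid]=26 -> 26 < 28, search right half
lo=5, hi=8, mid=6, arr[mid]=28 -> Found target at index 6!

Binary search finds 28 at index 6 after 2 comparisons. The search repeatedly halves the search space by comparing with the middle element.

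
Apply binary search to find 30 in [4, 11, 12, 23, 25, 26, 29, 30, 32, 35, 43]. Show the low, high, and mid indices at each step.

Binary search for 30 in [4, 11, 12, 23, 25, 26, 29, 30, 32, 35, 43]:

lo=0, hi=10, mid=5, arr[mid]=26 -> 26 < 30, search right half
lo=6, hi=10, mid=8, arr[mid]=32 -> 32 > 30, search left half
lo=6, hi=7, mid=6, arr[mid]=29 -> 29 < 30, search right half
lo=7, hi=7, mid=7, arr[mid]=30 -> Found target at index 7!

Binary search finds 30 at index 7 after 4 comparisons. The search repeatedly halves the search space by comparing with the middle element.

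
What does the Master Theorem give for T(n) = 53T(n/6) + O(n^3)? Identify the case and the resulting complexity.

Master Theorem for T(n) = 53T(n/6) + O(n^3):

a = 53, b = 6, c = 3
log_b(a) = log_6(53) = 2.2159

Case 3: c = 3 > log_6(53) = 2.2159
T(n) = O(n^3) = O(n^3)

For T(n) = 53T(n/6) + O(n^3): log_6(53) = 2.2159. This is Case 3 of the Master Theorem (c > log_b(a), work dominated by root), giving O(n^3).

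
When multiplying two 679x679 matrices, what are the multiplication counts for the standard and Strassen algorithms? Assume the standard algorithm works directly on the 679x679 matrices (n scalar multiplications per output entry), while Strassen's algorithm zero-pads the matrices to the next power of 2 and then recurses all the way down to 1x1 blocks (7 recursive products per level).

Matrix multiplication for 679x679 matrices:

Strassen's algorithm requires power-of-2 dimensions. Pad 679x679 to 1024x1024 (next power of 2).

Standard algorithm: 679^3 = 313046839 multiplications
Strassen's algorithm: 7^(log2(1024)) = 7^10 = 282475249 multiplications
Savings: 313046839 - 282475249 = 30571590 multiplications

Standard: 313046839 multiplications (679^3). Strassen: 282475249 multiplications (7^10, after padding to 1024x1024). Strassen reduces 8 recursive multiplications to 7 at each level.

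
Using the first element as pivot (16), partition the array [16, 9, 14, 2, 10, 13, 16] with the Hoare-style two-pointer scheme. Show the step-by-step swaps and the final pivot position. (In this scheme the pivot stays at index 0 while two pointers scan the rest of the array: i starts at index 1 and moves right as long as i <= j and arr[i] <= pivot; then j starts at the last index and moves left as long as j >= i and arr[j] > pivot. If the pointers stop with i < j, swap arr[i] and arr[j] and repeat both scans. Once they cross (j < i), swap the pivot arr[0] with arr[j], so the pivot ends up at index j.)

Hoare-style two-pointer partition with pivot = 16:

Initial array: [16, 9, 14, 2, 10, 13, 16]

Pointers start at i = 1, j = 6.
i ends at 7, j ends at 6: the pointers have crossed (j < i), so scanning stops.

Swap pivot arr[0] with arr[6] to place pivot at position 6: [16, 9, 14, 2, 10, 13, 16]
Pivot position: 6

After partitioning with pivot 16, the array becomes [16, 9, 14, 2, 10, 13, 16]. The pivot is placed at index 6. All elements to the left of the pivot are <= 16, and all elements to the right are > 16.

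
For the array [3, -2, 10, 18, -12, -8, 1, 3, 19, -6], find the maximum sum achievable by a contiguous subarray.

Using Kadane's algorithm on [3, -2, 10, 18, -12, -8, 1, 3, 19, -6]:

Scanning through the array:
Position 1 (value -2): max_ending_here = 1, max_so_far = 3
Position 2 (value 10): max_ending_here = 11, max_so_far = 11
Position 3 (value 18): max_ending_here = 29, max_so_far = 29
Position 4 (value -12): max_ending_here = 17, max_so_far = 29
Position 5 (value -8): max_ending_here = 9, max_so_far = 29
Position 6 (value 1): max_ending_here = 10, max_so_far = 29
Position 7 (value 3): max_ending_here = 13, max_so_far = 29
Position 8 (value 19): max_ending_here = 32, max_so_far = 32
Position 9 (value -6): max_ending_here = 26, max_so_far = 32

Maximum subarray: [3, -2, 10, 18, -12, -8, 1, 3, 19]
Maximum sum: 32

The maximum subarray is [3, -2, 10, 18, -12, -8, 1, 3, 19] with sum 32. This subarray runs from index 0 to index 8.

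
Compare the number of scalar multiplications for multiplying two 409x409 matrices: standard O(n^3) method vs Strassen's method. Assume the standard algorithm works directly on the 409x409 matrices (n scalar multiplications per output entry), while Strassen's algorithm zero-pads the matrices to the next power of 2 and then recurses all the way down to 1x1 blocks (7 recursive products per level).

Matrix multiplication for 409x409 matrices:

Strassen's algorithm requires power-of-2 dimensions. Pad 409x409 to 512x512 (next power of 2).

Standard algorithm: 409^3 = 68417929 multiplications
Strassen's algorithm: 7^(log2(512)) = 7^9 = 40353607 multiplications
Savings: 68417929 - 40353607 = 28064322 multiplications

Standard: 68417929 multiplications (409^3). Strassen: 40353607 multiplications (7^9, after padding to 512x512). Strassen reduces 8 recursive multiplications to 7 at each level.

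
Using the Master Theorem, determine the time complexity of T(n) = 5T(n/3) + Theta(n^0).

Master Theorem for T(n) = 5T(n/3) + O(n^0):

a = 5, b = 3, c = 0
log_b(a) = log_3(5) = 1.4650

Case 1: c = 0 < log_3(5) = 1.4650
T(n) = O(n^(log_3 5))

For T(n) = 5T(n/3) + O(n^0): log_3(5) = 1.4650. This is Case 1 of the Master Theorem (c < log_b(a), work dominated by leaves), giving O(n^(log_3 5)).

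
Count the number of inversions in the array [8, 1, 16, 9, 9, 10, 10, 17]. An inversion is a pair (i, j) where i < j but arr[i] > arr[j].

Finding inversions in [8, 1, 16, 9, 9, 10, 10, 17]:

(0, 1): arr[0]=8 > arr[1]=1
(2, 3): arr[2]=16 > arr[3]=9
(2, 4): arr[2]=16 > arr[4]=9
(2, 5): arr[2]=16 > arr[5]=10
(2, 6): arr[2]=16 > arr[6]=10

Total inversions: 5

The array has 5 inversion(s): (0,1), (2,3), (2,4), (2,5), (2,6). Each pair (i,j) satisfies i < j and arr[i] > arr[j].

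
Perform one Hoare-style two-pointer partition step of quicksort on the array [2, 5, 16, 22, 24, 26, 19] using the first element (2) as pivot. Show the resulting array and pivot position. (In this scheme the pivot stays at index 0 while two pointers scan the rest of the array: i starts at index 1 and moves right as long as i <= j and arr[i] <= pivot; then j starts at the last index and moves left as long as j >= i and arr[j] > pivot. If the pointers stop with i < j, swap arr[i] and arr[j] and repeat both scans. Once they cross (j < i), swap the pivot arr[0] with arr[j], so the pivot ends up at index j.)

Hoare-style two-pointer partition with pivot = 2:

Initial array: [2, 5, 16, 22, 24, 26, 19]

Pointers start at i = 1, j = 6.
i ends at 1, j ends at 0: the pointers have crossed (j < i), so scanning stops.

j = 0, so swapping arr[0] with arr[j] leaves the pivot at position 0: [2, 5, 16, 22, 24, 26, 19]
Pivot position: 0

After partitioning with pivot 2, the array becomes [2, 5, 16, 22, 24, 26, 19]. The pivot is placed at index 0. All elements to the left of the pivot are <= 2, and all elements to the right are > 2.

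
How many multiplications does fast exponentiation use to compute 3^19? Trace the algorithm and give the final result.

Computing 3^19 by squaring (build up from 3^1; each line after the first costs one multiplication):

3^1 = 3
3^2 = (3^1)^2 = 3^2 = 9
3^4 = (3^2)^2 = 9^2 = 81
3^8 = (3^4)^2 = 81^2 = 6561
3^9 = 3 * 3^8 = 3 * 6561 = 19683
3^18 = (3^9)^2 = 19683^2 = 387420489
3^19 = 3 * 3^18 = 3 * 387420489 = 1162261467

Result: 1162261467
Multiplications needed: 6 (6 lines after 3^1)

3^19 = 1162261467. Using exponentiation by squaring, this requires 6 multiplications. The key idea: if the exponent is even, square the half-power; if odd, multiply by the base once.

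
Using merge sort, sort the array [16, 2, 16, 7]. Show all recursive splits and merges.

Merge sort trace:

Split: [16, 2, 16, 7] -> [16, 2] and [16, 7]
  Split: [16, 2] -> [16] and [2]
  Merge: [16] + [2] -> [2, 16]
  Split: [16, 7] -> [16] and [7]
  Merge: [16] + [7] -> [7, 16]
Merge: [2, 16] + [7, 16] -> [2, 7, 16, 16]

Final sorted array: [2, 7, 16, 16]

The merge sort proceeds by recursively splitting the array and merging sorted halves.
After all merges, the sorted array is [2, 7, 16, 16].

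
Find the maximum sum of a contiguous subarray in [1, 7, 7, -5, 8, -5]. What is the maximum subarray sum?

Using Kadane's algorithm on [1, 7, 7, -5, 8, -5]:

Scanning through the array:
Position 1 (value 7): max_ending_here = 8, max_so_far = 8
Position 2 (value 7): max_ending_here = 15, max_so_far = 15
Position 3 (value -5): max_ending_here = 10, max_so_far = 15
Position 4 (value 8): max_ending_here = 18, max_so_far = 18
Position 5 (value -5): max_ending_here = 13, max_so_far = 18

Maximum subarray: [1, 7, 7, -5, 8]
Maximum sum: 18

The maximum subarray is [1, 7, 7, -5, 8] with sum 18. This subarray runs from index 0 to index 4.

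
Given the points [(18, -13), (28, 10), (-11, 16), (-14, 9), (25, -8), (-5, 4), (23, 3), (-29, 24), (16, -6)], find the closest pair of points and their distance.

Computing all pairwise distances among 9 points:

d((18, -13), (28, 10)) = 25.0799
d((18, -13), (-11, 16)) = 41.0122
d((18, -13), (-14, 9)) = 38.833
d((18, -13), (25, -8)) = 8.6023
d((18, -13), (-5, 4)) = 28.6007
d((18, -13), (23, 3)) = 16.7631
d((18, -13), (-29, 24)) = 59.8164
d((18, -13), (16, -6)) = 7.2801 <-- minimum
d((28, 10), (-11, 16)) = 39.4588
d((28, 10), (-14, 9)) = 42.0119
d((28, 10), (25, -8)) = 18.2483
d((28, 10), (-5, 4)) = 33.541
d((28, 10), (23, 3)) = 8.6023
d((28, 10), (-29, 24)) = 58.6941
d((28, 10), (16, -6)) = 20.0
d((-11, 16), (-14, 9)) = 7.6158
d((-11, 16), (25, -8)) = 43.2666
d((-11, 16), (-5, 4)) = 13.4164
d((-11, 16), (23, 3)) = 36.4005
d((-11, 16), (-29, 24)) = 19.6977
d((-11, 16), (16, -6)) = 34.8281
d((-14, 9), (25, -8)) = 42.5441
d((-14, 9), (-5, 4)) = 10.2956
d((-14, 9), (23, 3)) = 37.4833
d((-14, 9), (-29, 24)) = 21.2132
d((-14, 9), (16, -6)) = 33.541
d((25, -8), (-5, 4)) = 32.311
d((25, -8), (23, 3)) = 11.1803
d((25, -8), (-29, 24)) = 62.7694
d((25, -8), (16, -6)) = 9.2195
d((-5, 4), (23, 3)) = 28.0179
d((-5, 4), (-29, 24)) = 31.241
d((-5, 4), (16, -6)) = 23.2594
d((23, 3), (-29, 24)) = 56.0803
d((23, 3), (16, -6)) = 11.4018
d((-29, 24), (16, -6)) = 54.0833

Closest pair: (18, -13) and (16, -6) with distance 7.2801

The closest pair is (18, -13) and (16, -6) with Euclidean distance 7.2801. For 9 points, brute-force pairwise comparison is shown above. For large n, the divide-and-conquer algorithm (sort by x, recurse on halves, check the dividing strip) achieves O(n log n).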